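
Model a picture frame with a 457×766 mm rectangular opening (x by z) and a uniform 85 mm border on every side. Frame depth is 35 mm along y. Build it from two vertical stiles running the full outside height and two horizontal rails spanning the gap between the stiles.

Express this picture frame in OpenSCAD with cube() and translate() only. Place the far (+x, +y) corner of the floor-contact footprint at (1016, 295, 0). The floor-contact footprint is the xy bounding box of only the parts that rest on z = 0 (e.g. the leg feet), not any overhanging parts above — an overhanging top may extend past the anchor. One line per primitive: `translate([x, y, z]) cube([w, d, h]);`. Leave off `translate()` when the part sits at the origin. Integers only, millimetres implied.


translate([389, 260, 0]) cube([85, 35, 936]);
translate([931, 260, 0]) cube([85, 35, 936]);
translate([474, 260, 0]) cube([457, 35, 85]);
translate([474, 260, 851]) cube([457, 35, 85]);


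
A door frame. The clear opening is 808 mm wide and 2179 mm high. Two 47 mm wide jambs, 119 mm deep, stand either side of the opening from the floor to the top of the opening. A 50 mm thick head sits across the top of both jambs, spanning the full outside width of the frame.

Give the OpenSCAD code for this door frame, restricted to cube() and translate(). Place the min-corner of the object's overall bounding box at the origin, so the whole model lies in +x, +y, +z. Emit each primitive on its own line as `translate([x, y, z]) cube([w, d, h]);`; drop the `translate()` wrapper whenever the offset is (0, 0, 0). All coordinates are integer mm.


cube([47, 119, 2179]);
translate([855, 0, 0]) cube([47, 119, 2179]);
translate([0, 0, 2179]) cube([902, 119, 50]);


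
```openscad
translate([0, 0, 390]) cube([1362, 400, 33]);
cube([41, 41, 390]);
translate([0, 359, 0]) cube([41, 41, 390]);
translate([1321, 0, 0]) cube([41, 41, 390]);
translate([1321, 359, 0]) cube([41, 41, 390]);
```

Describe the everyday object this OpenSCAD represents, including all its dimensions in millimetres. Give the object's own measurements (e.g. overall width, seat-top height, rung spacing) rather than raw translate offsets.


A long wooden bench with a 1362 mm (x) × 400 mm (y) seat, 33 mm thick, its top surface 423 mm above the floor. Four 41 mm square legs at the seat corners, flush with the edges, run from z = 0 to the seat underside.


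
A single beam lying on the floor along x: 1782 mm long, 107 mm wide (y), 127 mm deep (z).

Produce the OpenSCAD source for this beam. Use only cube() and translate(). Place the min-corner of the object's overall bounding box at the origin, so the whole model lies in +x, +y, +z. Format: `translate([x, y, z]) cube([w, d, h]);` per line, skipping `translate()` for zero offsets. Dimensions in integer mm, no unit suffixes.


cube([1782, 107, 127]);


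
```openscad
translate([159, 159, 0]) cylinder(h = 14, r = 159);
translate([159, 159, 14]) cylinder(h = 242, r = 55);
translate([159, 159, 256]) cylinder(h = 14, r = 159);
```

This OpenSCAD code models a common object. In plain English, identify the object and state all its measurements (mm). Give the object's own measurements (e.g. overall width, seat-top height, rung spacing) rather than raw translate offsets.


A spool: two coaxial disc flanges of radius 159 mm and thickness 14 mm, joined by a core cylinder of radius 55 mm and height 242 mm. The lower flange rests on z = 0 and the three cylinders share a vertical axis.


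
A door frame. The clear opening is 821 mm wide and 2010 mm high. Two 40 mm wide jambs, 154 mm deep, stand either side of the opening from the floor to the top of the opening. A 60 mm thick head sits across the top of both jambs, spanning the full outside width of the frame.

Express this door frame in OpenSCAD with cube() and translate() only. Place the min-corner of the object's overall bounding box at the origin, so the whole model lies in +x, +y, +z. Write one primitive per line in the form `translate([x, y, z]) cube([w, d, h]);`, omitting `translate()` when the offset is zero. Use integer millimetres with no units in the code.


cube([40, 154, 2010]);
translate([861, 0, 0]) cube([40, 154, 2010]);
translate([0, 0, 2010]) cube([901, 154, 60]);


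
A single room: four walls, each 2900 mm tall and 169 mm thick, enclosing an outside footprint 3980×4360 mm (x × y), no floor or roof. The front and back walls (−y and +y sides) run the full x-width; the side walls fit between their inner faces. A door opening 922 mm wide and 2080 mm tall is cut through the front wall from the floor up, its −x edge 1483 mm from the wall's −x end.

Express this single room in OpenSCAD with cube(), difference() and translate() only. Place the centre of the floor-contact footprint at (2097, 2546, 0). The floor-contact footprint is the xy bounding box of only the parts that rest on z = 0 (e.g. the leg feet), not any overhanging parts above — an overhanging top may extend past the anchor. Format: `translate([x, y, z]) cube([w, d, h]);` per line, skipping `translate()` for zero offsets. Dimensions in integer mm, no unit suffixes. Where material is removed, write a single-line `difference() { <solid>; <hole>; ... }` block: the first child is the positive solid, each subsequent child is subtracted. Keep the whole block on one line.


difference() { translate([107, 366, 0]) cube([3980, 169, 2900]); translate([1590, 366, 0]) cube([922, 169, 2080]); }
translate([107, 4557, 0]) cube([3980, 169, 2900]);
translate([107, 535, 0]) cube([169, 4022, 2900]);
translate([3918, 535, 0]) cube([169, 4022, 2900]);


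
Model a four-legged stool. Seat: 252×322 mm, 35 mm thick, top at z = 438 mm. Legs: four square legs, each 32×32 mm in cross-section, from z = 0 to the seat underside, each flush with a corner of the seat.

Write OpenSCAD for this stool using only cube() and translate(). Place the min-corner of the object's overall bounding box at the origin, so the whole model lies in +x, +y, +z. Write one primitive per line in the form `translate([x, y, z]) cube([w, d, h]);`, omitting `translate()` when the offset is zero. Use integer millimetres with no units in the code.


translate([0, 0, 403]) cube([252, 322, 35]);
cube([32, 32, 403]);
translate([220, 0, 0]) cube([32, 32, 403]);
translate([0, 290, 0]) cube([32, 32, 403]);
translate([220, 290, 0]) cube([32, 32, 403]);


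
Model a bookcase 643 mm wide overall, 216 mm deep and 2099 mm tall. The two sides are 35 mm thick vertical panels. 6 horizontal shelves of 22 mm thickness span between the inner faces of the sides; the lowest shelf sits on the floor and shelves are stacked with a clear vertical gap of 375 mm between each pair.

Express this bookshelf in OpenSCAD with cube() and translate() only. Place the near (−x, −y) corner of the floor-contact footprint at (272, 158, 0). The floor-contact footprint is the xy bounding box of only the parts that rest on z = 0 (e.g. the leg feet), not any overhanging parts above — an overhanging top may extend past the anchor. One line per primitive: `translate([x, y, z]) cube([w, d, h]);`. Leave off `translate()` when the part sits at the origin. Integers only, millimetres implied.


translate([272, 158, 0]) cube([35, 216, 2099]);
translate([880, 158, 0]) cube([35, 216, 2099]);
translate([307, 158, 0]) cube([573, 216, 22]);
translate([307, 158, 397]) cube([573, 216, 22]);
translate([307, 158, 794]) cube([573, 216, 22]);
translate([307, 158, 1191]) cube([573, 216, 22]);
translate([307, 158, 1588]) cube([573, 216, 22]);
translate([307, 158, 1985]) cube([573, 216, 22]);


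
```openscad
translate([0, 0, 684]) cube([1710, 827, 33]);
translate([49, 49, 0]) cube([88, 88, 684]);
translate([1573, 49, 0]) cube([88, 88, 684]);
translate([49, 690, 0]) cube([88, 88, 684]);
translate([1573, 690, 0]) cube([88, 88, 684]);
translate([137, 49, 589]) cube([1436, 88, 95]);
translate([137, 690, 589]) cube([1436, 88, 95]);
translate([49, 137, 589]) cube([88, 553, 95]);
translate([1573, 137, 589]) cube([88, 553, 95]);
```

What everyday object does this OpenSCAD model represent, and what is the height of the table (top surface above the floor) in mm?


A table. The table height is 717 mm.

A 1710×827×33 slab sits at z = 684 on four 88 mm square posts — a table. The top surface is at 684 + 33 = 717 mm.


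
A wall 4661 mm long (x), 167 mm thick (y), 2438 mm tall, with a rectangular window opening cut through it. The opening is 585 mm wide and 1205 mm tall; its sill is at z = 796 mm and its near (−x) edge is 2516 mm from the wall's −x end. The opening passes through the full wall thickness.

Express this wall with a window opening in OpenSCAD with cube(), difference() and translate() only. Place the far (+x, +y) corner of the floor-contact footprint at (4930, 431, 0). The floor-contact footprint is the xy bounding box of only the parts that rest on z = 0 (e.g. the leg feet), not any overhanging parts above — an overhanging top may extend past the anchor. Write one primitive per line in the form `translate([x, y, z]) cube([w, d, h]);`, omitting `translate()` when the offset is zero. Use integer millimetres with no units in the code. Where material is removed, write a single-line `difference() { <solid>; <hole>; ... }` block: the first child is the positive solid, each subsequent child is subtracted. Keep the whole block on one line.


difference() { translate([269, 264, 0]) cube([4661, 167, 2438]); translate([2785, 264, 796]) cube([585, 167, 1205]); }


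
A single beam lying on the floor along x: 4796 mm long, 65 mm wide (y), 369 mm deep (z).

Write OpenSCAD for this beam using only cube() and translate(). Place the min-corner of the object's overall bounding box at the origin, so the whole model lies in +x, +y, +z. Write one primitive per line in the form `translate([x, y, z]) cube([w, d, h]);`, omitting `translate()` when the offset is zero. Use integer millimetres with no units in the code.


cube([4796, 65, 369]);


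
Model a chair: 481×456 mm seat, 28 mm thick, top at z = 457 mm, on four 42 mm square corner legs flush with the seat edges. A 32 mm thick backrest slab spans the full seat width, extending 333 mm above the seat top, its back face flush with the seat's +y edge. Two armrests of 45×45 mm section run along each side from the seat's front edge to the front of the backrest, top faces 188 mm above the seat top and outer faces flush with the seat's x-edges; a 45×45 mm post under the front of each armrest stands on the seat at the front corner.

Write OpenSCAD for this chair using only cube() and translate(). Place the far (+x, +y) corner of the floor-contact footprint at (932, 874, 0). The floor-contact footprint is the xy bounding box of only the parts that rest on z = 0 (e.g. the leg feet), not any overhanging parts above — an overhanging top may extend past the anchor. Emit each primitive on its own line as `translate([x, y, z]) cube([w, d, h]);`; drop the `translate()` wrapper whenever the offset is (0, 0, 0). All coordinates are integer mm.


translate([451, 418, 429]) cube([481, 456, 28]);
translate([451, 418, 0]) cube([42, 42, 429]);
translate([890, 418, 0]) cube([42, 42, 429]);
translate([451, 832, 0]) cube([42, 42, 429]);
translate([890, 832, 0]) cube([42, 42, 429]);
translate([451, 842, 457]) cube([481, 32, 333]);
translate([451, 418, 600]) cube([45, 424, 45]);
translate([887, 418, 600]) cube([45, 424, 45]);
translate([451, 418, 457]) cube([45, 45, 143]);
translate([887, 418, 457]) cube([45, 45, 143]);


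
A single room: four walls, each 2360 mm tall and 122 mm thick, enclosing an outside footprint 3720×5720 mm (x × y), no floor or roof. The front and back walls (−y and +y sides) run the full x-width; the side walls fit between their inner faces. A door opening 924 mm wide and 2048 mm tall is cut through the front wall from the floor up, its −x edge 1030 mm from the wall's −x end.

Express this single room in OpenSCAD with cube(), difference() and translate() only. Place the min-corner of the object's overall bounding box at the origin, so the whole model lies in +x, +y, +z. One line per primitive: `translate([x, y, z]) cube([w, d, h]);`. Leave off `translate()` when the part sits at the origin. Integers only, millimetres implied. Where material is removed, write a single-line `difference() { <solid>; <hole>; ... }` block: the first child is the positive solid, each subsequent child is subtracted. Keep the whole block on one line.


difference() { cube([3720, 122, 2360]); translate([1030, 0, 0]) cube([924, 122, 2048]); }
translate([0, 5598, 0]) cube([3720, 122, 2360]);
translate([0, 122, 0]) cube([122, 5476, 2360]);
translate([3598, 122, 0]) cube([122, 5476, 2360]);


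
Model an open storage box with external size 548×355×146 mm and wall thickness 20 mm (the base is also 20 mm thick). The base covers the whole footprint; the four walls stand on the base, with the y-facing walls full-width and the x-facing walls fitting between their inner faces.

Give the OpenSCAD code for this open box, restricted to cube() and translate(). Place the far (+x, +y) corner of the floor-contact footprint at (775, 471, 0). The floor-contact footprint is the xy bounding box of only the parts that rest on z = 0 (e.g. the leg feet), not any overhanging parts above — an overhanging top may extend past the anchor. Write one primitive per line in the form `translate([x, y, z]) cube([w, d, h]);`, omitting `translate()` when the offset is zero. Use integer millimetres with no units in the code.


translate([227, 116, 0]) cube([548, 355, 20]);
translate([227, 116, 20]) cube([548, 20, 126]);
translate([227, 451, 20]) cube([548, 20, 126]);
translate([227, 136, 20]) cube([20, 315, 126]);
translate([755, 136, 20]) cube([20, 315, 126]);


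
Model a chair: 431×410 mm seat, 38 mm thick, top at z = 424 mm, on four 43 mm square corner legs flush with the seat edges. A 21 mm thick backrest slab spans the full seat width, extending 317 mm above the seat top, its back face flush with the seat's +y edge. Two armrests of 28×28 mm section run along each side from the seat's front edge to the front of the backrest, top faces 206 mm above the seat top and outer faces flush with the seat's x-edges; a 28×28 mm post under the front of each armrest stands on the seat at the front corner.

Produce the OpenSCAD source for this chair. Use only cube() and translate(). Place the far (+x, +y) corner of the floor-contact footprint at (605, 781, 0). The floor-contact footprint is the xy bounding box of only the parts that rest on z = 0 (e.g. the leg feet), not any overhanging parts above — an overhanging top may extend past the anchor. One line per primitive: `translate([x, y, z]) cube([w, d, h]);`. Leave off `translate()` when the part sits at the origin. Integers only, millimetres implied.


translate([174, 371, 386]) cube([431, 410, 38]);
translate([174, 371, 0]) cube([43, 43, 386]);
translate([562, 371, 0]) cube([43, 43, 386]);
translate([174, 738, 0]) cube([43, 43, 386]);
translate([562, 738, 0]) cube([43, 43, 386]);
translate([174, 760, 424]) cube([431, 21, 317]);
translate([174, 371, 602]) cube([28, 389, 28]);
translate([577, 371, 602]) cube([28, 389, 28]);
translate([174, 371, 424]) cube([28, 28, 178]);
translate([577, 371, 424]) cube([28, 28, 178]);


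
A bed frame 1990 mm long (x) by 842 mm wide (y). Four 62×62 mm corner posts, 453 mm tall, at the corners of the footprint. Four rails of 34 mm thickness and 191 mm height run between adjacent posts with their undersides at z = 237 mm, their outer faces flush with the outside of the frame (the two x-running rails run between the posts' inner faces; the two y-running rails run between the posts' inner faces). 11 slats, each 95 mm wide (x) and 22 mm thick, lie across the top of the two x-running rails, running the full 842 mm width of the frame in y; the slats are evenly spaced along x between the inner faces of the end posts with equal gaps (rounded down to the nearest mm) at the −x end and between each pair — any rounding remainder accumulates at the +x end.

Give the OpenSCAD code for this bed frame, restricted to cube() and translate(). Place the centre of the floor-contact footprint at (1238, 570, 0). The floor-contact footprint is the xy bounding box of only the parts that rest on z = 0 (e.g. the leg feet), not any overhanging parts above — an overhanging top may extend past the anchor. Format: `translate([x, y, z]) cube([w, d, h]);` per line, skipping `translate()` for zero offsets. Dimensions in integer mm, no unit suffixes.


// slat z = rail_z + rail_h = 237 + 191 = 428
// slat gap = ⌊(1866 − 11·95) / 12⌋ = 68
translate([243, 149, 0]) cube([62, 62, 453]);
translate([243, 929, 0]) cube([62, 62, 453]);
translate([2171, 149, 0]) cube([62, 62, 453]);
translate([2171, 929, 0]) cube([62, 62, 453]);
translate([305, 149, 237]) cube([1866, 34, 191]);
translate([305, 957, 237]) cube([1866, 34, 191]);
translate([243, 211, 237]) cube([34, 718, 191]);
translate([2199, 211, 237]) cube([34, 718, 191]);
translate([373, 149, 428]) cube([95, 842, 22]);
translate([536, 149, 428]) cube([95, 842, 22]);
translate([699, 149, 428]) cube([95, 842, 22]);
translate([862, 149, 428]) cube([95, 842, 22]);
translate([1025, 149, 428]) cube([95, 842, 22]);
translate([1188, 149, 428]) cube([95, 842, 22]);
translate([1351, 149, 428]) cube([95, 842, 22]);
translate([1514, 149, 428]) cube([95, 842, 22]);
translate([1677, 149, 428]) cube([95, 842, 22]);
translate([1840, 149, 428]) cube([95, 842, 22]);
translate([2003, 149, 428]) cube([95, 842, 22]);


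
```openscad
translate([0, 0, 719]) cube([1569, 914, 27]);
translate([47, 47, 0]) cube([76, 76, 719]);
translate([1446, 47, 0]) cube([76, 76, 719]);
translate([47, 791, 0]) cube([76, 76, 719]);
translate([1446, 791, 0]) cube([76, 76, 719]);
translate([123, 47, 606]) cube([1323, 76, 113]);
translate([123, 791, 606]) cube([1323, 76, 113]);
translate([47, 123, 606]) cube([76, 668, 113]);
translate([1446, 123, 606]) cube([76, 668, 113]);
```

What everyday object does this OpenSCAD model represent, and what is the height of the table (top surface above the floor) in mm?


A table. The table height is 746 mm.

A 1569×914×27 slab sits at z = 719 on four 76 mm square posts — a table. The top surface is at 719 + 27 = 746 mm.


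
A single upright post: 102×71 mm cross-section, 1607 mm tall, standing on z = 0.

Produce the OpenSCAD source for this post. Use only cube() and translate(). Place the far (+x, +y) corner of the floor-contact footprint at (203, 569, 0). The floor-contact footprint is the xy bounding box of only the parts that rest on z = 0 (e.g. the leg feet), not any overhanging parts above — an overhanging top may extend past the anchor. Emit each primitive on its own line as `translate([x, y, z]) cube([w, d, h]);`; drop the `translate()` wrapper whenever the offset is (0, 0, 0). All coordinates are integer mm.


translate([101, 498, 0]) cube([102, 71, 1607]);


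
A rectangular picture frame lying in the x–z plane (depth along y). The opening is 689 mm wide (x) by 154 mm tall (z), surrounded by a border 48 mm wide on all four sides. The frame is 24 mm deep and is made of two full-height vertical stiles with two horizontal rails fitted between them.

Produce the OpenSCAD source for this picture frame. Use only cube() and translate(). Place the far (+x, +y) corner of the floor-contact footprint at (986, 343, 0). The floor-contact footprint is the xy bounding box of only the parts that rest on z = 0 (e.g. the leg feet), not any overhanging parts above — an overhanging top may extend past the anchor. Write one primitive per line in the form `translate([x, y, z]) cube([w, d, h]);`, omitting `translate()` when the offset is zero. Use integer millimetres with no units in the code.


translate([201, 319, 0]) cube([48, 24, 250]);
translate([938, 319, 0]) cube([48, 24, 250]);
translate([249, 319, 0]) cube([689, 24, 48]);
translate([249, 319, 202]) cube([689, 24, 48]);


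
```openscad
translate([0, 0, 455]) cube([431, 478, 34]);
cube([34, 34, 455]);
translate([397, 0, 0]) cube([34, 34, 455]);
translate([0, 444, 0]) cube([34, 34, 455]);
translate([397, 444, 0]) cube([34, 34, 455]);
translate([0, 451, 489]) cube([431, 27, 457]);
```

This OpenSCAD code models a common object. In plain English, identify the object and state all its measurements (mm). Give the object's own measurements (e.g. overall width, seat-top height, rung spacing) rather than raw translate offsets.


A chair. The seat is a 431×478×34 mm slab with its top at z = 489 mm, on four 34×34 mm corner legs (flush with the seat edges, standing on z = 0). A flat backrest 27 mm thick, 457 mm tall, spans the full seat width and rises from the seat top along its +y edge, rear face flush with the rear of the seat.


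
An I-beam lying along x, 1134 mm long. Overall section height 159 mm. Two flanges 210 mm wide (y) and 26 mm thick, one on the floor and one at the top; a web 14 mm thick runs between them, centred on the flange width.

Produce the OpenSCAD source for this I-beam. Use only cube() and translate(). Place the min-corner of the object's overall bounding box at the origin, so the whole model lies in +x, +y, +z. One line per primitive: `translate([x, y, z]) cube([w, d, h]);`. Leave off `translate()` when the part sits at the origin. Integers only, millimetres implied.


cube([1134, 210, 26]);
translate([0, 98, 26]) cube([1134, 14, 107]);
translate([0, 0, 133]) cube([1134, 210, 26]);


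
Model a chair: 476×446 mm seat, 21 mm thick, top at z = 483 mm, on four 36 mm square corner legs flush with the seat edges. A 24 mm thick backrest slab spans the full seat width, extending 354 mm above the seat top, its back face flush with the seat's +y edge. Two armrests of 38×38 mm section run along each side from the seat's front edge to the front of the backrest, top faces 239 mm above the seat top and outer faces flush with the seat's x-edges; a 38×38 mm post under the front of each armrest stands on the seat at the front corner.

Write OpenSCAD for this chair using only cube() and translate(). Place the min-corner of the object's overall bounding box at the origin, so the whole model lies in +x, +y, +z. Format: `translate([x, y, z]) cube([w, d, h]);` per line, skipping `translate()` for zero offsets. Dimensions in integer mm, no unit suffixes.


translate([0, 0, 462]) cube([476, 446, 21]);
cube([36, 36, 462]);
translate([440, 0, 0]) cube([36, 36, 462]);
translate([0, 410, 0]) cube([36, 36, 462]);
translate([440, 410, 0]) cube([36, 36, 462]);
translate([0, 422, 483]) cube([476, 24, 354]);
translate([0, 0, 684]) cube([38, 422, 38]);
translate([438, 0, 684]) cube([38, 422, 38]);
translate([0, 0, 483]) cube([38, 38, 201]);
translate([438, 0, 483]) cube([38, 38, 201]);


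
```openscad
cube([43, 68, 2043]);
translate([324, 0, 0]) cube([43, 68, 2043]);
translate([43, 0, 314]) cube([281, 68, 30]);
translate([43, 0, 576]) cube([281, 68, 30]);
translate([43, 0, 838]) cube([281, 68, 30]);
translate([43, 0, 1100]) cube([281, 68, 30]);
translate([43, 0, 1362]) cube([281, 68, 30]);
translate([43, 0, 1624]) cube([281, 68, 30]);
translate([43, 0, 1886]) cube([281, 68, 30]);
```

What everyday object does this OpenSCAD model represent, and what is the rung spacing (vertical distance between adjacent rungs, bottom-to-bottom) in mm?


A ladder. The rung spacing is 262 mm.

Two tall 43×68 posts with 7 short bars between them — a ladder. Adjacent rungs sit at z = 314 and z = 576, so the spacing is 576 − 314 = 262 mm.


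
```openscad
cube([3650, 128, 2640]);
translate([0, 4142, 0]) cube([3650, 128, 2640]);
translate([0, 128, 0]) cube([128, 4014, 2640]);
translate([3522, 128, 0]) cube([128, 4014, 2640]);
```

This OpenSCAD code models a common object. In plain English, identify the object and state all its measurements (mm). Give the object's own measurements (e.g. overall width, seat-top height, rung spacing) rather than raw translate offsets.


The wall frame of a small rectangular building: four walls, each 2640 mm tall and 128 mm thick, enclosing a footprint 3650 mm (x) by 4270 mm (y) outside-to-outside, with no floor or roof. The front and back walls (the −y and +y sides) span the full width; the two side walls fit between them.


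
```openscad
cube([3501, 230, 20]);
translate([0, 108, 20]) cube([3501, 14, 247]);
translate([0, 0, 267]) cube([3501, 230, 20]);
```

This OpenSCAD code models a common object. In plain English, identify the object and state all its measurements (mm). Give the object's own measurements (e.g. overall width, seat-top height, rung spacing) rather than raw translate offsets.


An I-beam lying along x, 3501 mm long. Overall section height 287 mm. Two flanges 230 mm wide (y) and 20 mm thick, one on the floor and one at the top; a web 14 mm thick runs between them, centred on the flange width.


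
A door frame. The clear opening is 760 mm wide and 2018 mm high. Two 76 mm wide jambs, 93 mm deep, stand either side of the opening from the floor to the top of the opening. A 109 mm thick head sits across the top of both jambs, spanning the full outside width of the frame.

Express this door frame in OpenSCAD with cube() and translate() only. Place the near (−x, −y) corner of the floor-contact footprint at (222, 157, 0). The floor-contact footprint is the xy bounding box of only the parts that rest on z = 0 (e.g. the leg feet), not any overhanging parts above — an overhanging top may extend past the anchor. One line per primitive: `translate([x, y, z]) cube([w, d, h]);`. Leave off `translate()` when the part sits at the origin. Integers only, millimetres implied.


translate([222, 157, 0]) cube([76, 93, 2018]);
translate([1058, 157, 0]) cube([76, 93, 2018]);
translate([222, 157, 2018]) cube([912, 93, 109]);


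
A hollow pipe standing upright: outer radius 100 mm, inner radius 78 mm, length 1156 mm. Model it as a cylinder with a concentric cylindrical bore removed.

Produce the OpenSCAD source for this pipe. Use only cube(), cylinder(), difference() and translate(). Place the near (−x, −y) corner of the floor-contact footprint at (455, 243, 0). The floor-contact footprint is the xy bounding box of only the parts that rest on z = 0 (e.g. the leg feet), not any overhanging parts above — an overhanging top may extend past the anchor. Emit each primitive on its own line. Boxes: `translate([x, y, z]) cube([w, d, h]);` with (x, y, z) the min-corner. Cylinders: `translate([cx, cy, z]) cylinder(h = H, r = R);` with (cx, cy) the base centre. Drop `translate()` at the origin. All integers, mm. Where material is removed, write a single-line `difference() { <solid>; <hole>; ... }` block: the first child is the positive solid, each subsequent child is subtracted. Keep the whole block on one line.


difference() { translate([555, 343, 0]) cylinder(h = 1156, r = 100); translate([555, 343, 0]) cylinder(h = 1156, r = 78); }


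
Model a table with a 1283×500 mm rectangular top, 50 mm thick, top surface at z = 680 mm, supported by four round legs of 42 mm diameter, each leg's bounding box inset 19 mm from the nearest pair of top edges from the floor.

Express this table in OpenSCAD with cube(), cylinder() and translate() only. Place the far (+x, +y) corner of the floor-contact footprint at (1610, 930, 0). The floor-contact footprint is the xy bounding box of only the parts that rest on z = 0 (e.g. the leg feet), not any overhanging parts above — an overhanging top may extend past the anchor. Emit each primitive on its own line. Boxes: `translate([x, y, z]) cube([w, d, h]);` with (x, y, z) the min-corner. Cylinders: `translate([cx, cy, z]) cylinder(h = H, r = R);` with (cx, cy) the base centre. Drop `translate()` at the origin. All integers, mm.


translate([346, 449, 630]) cube([1283, 500, 50]);
translate([386, 489, 0]) cylinder(h = 630, r = 21);
translate([1589, 489, 0]) cylinder(h = 630, r = 21);
translate([386, 909, 0]) cylinder(h = 630, r = 21);
translate([1589, 909, 0]) cylinder(h = 630, r = 21);


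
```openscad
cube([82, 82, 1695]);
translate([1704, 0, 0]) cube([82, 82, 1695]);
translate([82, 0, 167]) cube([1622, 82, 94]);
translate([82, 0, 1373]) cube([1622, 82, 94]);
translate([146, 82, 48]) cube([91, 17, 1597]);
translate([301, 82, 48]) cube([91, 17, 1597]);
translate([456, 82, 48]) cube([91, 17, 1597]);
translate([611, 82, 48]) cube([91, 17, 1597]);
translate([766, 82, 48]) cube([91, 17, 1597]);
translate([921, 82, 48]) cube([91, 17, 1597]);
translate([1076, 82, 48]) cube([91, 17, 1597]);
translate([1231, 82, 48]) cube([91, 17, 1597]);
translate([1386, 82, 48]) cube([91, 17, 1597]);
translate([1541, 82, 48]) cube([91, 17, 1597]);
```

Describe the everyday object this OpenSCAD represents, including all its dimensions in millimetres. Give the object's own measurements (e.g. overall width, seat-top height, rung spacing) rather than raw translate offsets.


A fence section. Two 82×82 mm posts, 1695 mm tall, stand on the floor with a clear span of 1622 mm between their inner faces. Two horizontal rails of 82×94 mm section span the gap between the posts with their undersides at z = 167 mm and z = 1373 mm, flush with the posts' −y face. 10 pickets, each 91 mm wide, 17 mm thick and 1597 mm tall, are fixed to the +y face of the rails with their bottoms at z = 48 mm, spaced across the span with a 64 mm gap after the −x post and between neighbouring pickets, with 72 mm left before the +x post.


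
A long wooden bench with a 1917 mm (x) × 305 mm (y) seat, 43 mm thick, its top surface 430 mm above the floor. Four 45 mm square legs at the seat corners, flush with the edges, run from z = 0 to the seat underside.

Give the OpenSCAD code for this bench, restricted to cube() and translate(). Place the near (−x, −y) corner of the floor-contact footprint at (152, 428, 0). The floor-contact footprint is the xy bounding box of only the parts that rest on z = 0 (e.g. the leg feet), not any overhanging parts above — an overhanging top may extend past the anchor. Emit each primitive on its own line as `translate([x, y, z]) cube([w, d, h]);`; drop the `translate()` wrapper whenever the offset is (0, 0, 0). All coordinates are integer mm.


translate([152, 428, 387]) cube([1917, 305, 43]);
translate([152, 428, 0]) cube([45, 45, 387]);
translate([152, 688, 0]) cube([45, 45, 387]);
translate([2024, 428, 0]) cube([45, 45, 387]);
translate([2024, 688, 0]) cube([45, 45, 387]);


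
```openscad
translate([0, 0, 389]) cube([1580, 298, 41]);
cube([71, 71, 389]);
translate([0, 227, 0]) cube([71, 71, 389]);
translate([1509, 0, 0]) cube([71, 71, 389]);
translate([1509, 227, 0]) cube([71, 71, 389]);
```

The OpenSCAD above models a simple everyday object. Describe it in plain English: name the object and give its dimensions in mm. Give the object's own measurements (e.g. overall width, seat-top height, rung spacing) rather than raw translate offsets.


A long wooden bench with a 1580 mm (x) × 298 mm (y) seat, 41 mm thick, its top surface 430 mm above the floor. Four 71 mm square legs at the seat corners, flush with the edges, run from z = 0 to the seat underside.


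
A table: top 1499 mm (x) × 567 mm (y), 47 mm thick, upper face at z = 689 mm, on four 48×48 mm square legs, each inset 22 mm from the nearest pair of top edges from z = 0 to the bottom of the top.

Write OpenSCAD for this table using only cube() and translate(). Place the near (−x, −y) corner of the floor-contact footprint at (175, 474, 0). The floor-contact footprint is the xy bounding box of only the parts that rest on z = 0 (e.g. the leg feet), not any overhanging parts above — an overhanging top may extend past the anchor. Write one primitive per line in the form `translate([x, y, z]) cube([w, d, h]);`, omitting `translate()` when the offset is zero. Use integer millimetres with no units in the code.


translate([153, 452, 642]) cube([1499, 567, 47]);
translate([175, 474, 0]) cube([48, 48, 642]);
translate([1582, 474, 0]) cube([48, 48, 642]);
translate([175, 949, 0]) cube([48, 48, 642]);
translate([1582, 949, 0]) cube([48, 48, 642]);


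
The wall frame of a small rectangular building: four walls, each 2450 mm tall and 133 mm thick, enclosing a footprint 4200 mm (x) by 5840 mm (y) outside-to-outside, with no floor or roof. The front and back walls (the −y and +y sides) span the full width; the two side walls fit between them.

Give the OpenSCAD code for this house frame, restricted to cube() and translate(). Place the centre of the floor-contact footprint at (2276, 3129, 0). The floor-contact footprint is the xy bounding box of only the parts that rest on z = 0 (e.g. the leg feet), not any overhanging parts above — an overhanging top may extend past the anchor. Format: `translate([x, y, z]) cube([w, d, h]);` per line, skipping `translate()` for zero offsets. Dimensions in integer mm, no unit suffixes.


translate([176, 209, 0]) cube([4200, 133, 2450]);
translate([176, 5916, 0]) cube([4200, 133, 2450]);
translate([176, 342, 0]) cube([133, 5574, 2450]);
translate([4243, 342, 0]) cube([133, 5574, 2450]);


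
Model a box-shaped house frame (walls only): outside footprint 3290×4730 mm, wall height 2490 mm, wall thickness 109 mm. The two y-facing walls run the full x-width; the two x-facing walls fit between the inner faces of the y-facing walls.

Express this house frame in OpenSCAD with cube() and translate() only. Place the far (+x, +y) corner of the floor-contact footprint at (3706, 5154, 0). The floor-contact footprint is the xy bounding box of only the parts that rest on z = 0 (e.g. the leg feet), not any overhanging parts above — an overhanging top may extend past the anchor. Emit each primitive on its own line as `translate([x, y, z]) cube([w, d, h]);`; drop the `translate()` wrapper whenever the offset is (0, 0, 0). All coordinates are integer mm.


translate([416, 424, 0]) cube([3290, 109, 2490]);
translate([416, 5045, 0]) cube([3290, 109, 2490]);
translate([416, 533, 0]) cube([109, 4512, 2490]);
translate([3597, 533, 0]) cube([109, 4512, 2490]);


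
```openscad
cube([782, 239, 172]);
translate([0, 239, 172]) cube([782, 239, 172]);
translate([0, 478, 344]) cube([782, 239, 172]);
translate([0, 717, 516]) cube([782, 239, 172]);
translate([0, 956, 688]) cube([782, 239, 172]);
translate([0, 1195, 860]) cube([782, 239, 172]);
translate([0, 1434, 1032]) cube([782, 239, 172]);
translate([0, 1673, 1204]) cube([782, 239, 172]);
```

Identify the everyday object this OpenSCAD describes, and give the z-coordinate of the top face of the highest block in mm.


A staircase. The total rise is 1376 mm.

8 identical blocks, each offset up and back from the previous — a staircase. Each step is 172 mm tall and there are 8 of them, so the total rise is 8 × 172 = 1376 mm.


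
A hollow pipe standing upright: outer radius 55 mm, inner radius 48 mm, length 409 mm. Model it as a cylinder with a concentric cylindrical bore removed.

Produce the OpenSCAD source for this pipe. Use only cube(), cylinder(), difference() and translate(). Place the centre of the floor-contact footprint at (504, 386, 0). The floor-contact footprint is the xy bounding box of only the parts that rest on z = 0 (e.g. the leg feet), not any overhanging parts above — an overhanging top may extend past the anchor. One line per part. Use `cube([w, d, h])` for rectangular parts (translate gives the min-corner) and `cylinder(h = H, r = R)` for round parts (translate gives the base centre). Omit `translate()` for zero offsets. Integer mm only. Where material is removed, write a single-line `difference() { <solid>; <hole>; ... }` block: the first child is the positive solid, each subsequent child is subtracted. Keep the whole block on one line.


difference() { translate([504, 386, 0]) cylinder(h = 409, r = 55); translate([504, 386, 0]) cylinder(h = 409, r = 48); }


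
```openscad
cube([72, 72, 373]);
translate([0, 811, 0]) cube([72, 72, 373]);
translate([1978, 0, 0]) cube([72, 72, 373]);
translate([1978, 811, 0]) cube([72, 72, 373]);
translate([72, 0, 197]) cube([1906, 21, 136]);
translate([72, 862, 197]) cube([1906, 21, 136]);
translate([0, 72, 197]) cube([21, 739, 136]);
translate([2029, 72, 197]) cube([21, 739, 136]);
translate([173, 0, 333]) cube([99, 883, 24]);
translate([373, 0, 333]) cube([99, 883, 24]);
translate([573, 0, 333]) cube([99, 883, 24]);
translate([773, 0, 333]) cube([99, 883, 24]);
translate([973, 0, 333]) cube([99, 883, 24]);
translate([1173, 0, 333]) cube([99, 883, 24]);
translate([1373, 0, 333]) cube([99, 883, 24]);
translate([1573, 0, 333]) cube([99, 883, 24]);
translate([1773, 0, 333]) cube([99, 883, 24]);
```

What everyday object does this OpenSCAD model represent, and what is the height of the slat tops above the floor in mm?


A bed frame. The slat-top height is 357 mm.

Four posts, four rails, and a row of slats — a bed frame. Slats sit on the rails at z = 197 + 136 = 333; with slat thickness 24, the top is 357 mm.


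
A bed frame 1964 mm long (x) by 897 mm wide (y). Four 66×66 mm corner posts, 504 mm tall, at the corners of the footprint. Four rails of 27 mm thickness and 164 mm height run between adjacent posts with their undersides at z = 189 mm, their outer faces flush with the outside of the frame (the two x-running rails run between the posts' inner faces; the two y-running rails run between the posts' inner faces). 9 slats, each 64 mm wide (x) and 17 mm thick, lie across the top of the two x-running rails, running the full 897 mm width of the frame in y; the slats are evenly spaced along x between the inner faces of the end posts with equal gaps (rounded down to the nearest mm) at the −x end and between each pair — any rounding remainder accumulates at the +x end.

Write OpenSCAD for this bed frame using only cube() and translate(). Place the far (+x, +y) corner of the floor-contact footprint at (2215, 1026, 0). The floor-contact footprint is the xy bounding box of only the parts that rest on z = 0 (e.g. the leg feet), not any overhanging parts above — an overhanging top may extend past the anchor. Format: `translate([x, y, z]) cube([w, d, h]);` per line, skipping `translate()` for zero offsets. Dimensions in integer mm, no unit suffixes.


translate([251, 129, 0]) cube([66, 66, 504]);
translate([251, 960, 0]) cube([66, 66, 504]);
translate([2149, 129, 0]) cube([66, 66, 504]);
translate([2149, 960, 0]) cube([66, 66, 504]);
translate([317, 129, 189]) cube([1832, 27, 164]);
translate([317, 999, 189]) cube([1832, 27, 164]);
translate([251, 195, 189]) cube([27, 765, 164]);
translate([2188, 195, 189]) cube([27, 765, 164]);
translate([442, 129, 353]) cube([64, 897, 17]);
translate([631, 129, 353]) cube([64, 897, 17]);
translate([820, 129, 353]) cube([64, 897, 17]);
translate([1009, 129, 353]) cube([64, 897, 17]);
translate([1198, 129, 353]) cube([64, 897, 17]);
translate([1387, 129, 353]) cube([64, 897, 17]);
translate([1576, 129, 353]) cube([64, 897, 17]);
translate([1765, 129, 353]) cube([64, 897, 17]);
translate([1954, 129, 353]) cube([64, 897, 17]);


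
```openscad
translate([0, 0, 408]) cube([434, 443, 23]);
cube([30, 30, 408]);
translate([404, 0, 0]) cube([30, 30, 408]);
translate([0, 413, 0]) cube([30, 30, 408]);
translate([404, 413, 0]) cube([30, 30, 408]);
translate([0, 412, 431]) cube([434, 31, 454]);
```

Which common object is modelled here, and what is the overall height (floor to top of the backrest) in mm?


A chair. The overall height is 885 mm.

A slab on four corner posts with a tall panel at the back — a chair. The seat slab sits at z = 408 with thickness 23, and the 454 mm backrest starts at the seat top, so the overall height is 408 + 23 + 454 = 885 mm.


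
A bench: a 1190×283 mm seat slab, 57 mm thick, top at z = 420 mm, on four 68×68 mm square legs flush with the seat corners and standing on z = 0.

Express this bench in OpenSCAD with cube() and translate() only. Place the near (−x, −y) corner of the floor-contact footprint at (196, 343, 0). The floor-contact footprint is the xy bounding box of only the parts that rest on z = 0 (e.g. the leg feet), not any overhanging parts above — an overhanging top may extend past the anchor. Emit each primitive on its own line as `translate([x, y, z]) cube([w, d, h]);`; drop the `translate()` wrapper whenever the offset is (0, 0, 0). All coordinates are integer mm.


translate([196, 343, 363]) cube([1190, 283, 57]);
translate([196, 343, 0]) cube([68, 68, 363]);
translate([196, 558, 0]) cube([68, 68, 363]);
translate([1318, 343, 0]) cube([68, 68, 363]);
translate([1318, 558, 0]) cube([68, 68, 363]);
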